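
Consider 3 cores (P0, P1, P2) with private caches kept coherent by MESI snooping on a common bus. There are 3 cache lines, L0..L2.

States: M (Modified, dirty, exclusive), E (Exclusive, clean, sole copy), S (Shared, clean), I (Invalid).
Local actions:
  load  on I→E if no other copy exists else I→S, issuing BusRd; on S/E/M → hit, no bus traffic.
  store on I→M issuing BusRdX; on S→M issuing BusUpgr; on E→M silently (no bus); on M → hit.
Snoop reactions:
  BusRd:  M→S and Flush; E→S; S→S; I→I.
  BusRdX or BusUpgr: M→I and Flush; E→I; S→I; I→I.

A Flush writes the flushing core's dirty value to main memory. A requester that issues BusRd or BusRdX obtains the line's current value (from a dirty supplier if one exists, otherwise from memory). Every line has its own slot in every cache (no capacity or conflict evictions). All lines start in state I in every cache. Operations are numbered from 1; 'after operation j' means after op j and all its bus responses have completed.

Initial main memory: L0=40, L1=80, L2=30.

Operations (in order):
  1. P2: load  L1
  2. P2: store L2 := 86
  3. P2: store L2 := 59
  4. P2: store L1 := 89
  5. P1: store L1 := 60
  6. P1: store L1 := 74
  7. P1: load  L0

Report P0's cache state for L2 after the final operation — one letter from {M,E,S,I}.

step 1: P2: load  L1  ⟶  IIE  (L1)  txn=BusRd  M[L1]=80
step 2: P2: store L2 := 86  ⟶  IIM  (L2)  txn=BusRdX  M[L2]=30
step 3: P2: store L2 := 59  ⟶  IIM  (L2)  txn=∅  M[L2]=30
step 4: P2: store L1 := 89  ⟶  IIM  (L1)  txn=∅  M[L1]=80
step 5: P1: store L1 := 60  ⟶  IMI  (L1)  txn=BusRdX+Flush  M[L1]=89
step 6: P1: store L1 := 74  ⟶  IMI  (L1)  txn=∅  M[L1]=89
step 7: P1: load  L0  ⟶  IEI  (L0)  txn=BusRd  M[L0]=40

state = I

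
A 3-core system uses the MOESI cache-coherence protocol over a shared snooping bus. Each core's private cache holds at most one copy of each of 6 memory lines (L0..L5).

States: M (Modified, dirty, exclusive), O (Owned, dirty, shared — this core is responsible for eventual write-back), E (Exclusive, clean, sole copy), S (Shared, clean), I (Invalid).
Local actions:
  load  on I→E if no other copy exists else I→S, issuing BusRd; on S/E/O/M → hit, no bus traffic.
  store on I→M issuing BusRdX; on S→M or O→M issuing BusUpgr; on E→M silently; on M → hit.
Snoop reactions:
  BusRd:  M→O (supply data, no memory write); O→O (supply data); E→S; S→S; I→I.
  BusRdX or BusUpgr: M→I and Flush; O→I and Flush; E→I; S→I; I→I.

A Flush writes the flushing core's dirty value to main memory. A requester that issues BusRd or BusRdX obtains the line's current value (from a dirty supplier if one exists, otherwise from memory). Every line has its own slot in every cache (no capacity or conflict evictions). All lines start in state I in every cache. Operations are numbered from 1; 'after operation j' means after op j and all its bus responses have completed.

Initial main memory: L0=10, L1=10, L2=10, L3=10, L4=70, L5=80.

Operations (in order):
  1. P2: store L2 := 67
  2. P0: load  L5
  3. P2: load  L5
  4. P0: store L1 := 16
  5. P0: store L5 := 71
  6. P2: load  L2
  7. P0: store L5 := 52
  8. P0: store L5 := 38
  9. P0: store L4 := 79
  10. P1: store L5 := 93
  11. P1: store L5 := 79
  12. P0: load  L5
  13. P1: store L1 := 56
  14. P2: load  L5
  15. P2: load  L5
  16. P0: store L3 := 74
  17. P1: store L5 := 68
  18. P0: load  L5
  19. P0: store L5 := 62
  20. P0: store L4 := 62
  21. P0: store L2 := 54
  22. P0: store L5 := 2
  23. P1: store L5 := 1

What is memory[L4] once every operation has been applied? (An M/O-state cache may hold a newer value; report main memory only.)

[1] P2: store L2 := 67 | P0:I, P1:I, P2:M(67) | bus: BusRdX
[2] P0: load  L5 | P0:E(80), P1:I, P2:I | bus: BusRd
[3] P2: load  L5 | P0:S(80), P1:I, P2:S(80) | bus: BusRd
[4] P0: store L1 := 16 | P0:M(16), P1:I, P2:I | bus: BusRdX
[5] P0: store L5 := 71 | P0:M(71), P1:I, P2:I | bus: BusUpgr
[6] P2: load  L2 | P0:I, P1:I, P2:M(67) | bus: none
[7] P0: store L5 := 52 | P0:M(52), P1:I, P2:I | bus: none
[8] P0: store L5 := 38 | P0:M(38), P1:I, P2:I | bus: none
[9] P0: store L4 := 79 | P0:M(79), P1:I, P2:I | bus: BusRdX
[10] P1: store L5 := 93 | P0:I, P1:M(93), P2:I | bus: BusRdX,Flush
[11] P1: store L5 := 79 | P0:I, P1:M(79), P2:I | bus: none
[12] P0: load  L5 | P0:S(79), P1:O(79), P2:I | bus: BusRd
[13] P1: store L1 := 56 | P0:I, P1:M(56), P2:I | bus: BusRdX,Flush
[14] P2: load  L5 | P0:S(79), P1:O(79), P2:S(79) | bus: BusRd
[15] P2: load  L5 | P0:S(79), P1:O(79), P2:S(79) | bus: none
[16] P0: store L3 := 74 | P0:M(74), P1:I, P2:I | bus: BusRdX
[17] P1: store L5 := 68 | P0:I, P1:M(68), P2:I | bus: BusUpgr
[18] P0: load  L5 | P0:S(68), P1:O(68), P2:I | bus: BusRd
[19] P0: store L5 := 62 | P0:M(62), P1:I, P2:I | bus: BusUpgr,Flush
[20] P0: store L4 := 62 | P0:M(62), P1:I, P2:I | bus: none
[21] P0: store L2 := 54 | P0:M(54), P1:I, P2:I | bus: BusRdX,Flush
[22] P0: store L5 := 2 | P0:M(2), P1:I, P2:I | bus: none
[23] P1: store L5 := 1 | P0:I, P1:M(1), P2:I | bus: BusRdX,Flush

memory[L4] = 70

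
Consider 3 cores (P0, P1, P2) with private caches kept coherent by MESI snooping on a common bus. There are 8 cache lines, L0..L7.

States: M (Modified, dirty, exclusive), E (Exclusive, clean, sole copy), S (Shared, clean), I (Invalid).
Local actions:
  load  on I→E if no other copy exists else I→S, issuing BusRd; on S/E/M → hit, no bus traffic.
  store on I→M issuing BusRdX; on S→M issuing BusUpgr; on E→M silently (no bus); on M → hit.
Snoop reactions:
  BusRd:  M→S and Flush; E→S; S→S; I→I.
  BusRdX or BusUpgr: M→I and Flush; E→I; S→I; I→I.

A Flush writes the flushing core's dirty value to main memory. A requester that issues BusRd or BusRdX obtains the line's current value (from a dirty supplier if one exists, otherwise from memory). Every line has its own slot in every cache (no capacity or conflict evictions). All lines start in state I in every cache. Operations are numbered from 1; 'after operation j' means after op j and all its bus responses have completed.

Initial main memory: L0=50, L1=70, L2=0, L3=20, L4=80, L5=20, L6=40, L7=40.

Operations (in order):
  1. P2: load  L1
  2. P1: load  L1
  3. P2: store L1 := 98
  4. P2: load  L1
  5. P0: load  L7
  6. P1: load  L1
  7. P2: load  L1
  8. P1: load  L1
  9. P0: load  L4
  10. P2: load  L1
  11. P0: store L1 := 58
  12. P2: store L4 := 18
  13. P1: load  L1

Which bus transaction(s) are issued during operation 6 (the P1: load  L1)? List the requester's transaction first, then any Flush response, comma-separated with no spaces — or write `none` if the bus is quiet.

bus = BusRd,Flush

1. P2: load  L1  bus=[BusRd]  L1: P0=I P1=I P2=E  mem[L1]=70
2. P1: load  L1  bus=[BusRd]  L1: P0=I P1=S P2=S  mem[L1]=70
3. P2: store L1 := 98  bus=[BusUpgr]  L1: P0=I P1=I P2=M  mem[L1]=70
4. P2: load  L1  bus=[-]  L1: P0=I P1=I P2=M  mem[L1]=70
5. P0: load  L7  bus=[BusRd]  L7: P0=E P1=I P2=I  mem[L7]=40
6. P1: load  L1  bus=[BusRd,Flush]  L1: P0=I P1=S P2=S  mem[L1]=98
7. P2: load  L1  bus=[-]  L1: P0=I P1=S P2=S  mem[L1]=98
8. P1: load  L1  bus=[-]  L1: P0=I P1=S P2=S  mem[L1]=98
9. P0: load  L4  bus=[BusRd]  L4: P0=E P1=I P2=I  mem[L4]=80
10. P2: load  L1  bus=[-]  L1: P0=I P1=S P2=S  mem[L1]=98
11. P0: store L1 := 58  bus=[BusRdX]  L1: P0=M P1=I P2=I  mem[L1]=98
12. P2: store L4 := 18  bus=[BusRdX]  L4: P0=I P1=I P2=M  mem[L4]=80
13. P1: load  L1  bus=[BusRd,Flush]  L1: P0=S P1=S P2=I  mem[L1]=58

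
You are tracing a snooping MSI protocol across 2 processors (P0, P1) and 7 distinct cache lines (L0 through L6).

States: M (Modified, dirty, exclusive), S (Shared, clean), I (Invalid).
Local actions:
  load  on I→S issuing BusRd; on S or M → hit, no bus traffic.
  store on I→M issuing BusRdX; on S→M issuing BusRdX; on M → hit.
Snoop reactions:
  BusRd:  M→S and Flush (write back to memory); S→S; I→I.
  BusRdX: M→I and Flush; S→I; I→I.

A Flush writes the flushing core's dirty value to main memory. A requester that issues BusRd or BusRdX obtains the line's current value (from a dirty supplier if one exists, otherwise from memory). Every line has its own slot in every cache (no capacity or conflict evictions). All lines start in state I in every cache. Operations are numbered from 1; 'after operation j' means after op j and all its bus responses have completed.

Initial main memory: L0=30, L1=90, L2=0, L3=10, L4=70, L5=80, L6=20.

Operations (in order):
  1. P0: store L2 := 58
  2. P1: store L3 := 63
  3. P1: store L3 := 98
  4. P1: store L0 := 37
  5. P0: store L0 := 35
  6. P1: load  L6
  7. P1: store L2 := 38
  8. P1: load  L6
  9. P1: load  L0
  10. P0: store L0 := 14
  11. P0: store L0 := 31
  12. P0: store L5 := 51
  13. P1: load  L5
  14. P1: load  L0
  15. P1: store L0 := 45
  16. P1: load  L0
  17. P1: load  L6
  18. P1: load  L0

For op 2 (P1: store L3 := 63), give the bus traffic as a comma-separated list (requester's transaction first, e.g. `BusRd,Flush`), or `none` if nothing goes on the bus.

step 1: P0: store L2 := 58  ⟶  MI  (L2)  txn=BusRdX  M[L2]=0
step 2: P1: store L3 := 63  ⟶  IM  (L3)  txn=BusRdX  M[L3]=10
step 3: P1: store L3 := 98  ⟶  IM  (L3)  txn=∅  M[L3]=10
step 4: P1: store L0 := 37  ⟶  IM  (L0)  txn=BusRdX  M[L0]=30
step 5: P0: store L0 := 35  ⟶  MI  (L0)  txn=BusRdX+Flush  M[L0]=37
step 6: P1: load  L6  ⟶  IS  (L6)  txn=BusRd  M[L6]=20
step 7: P1: store L2 := 38  ⟶  IM  (L2)  txn=BusRdX+Flush  M[L2]=58
step 8: P1: load  L6  ⟶  IS  (L6)  txn=∅  M[L6]=20
step 9: P1: load  L0  ⟶  SS  (L0)  txn=BusRd+Flush  M[L0]=35
step 10: P0: store L0 := 14  ⟶  MI  (L0)  txn=BusRdX  M[L0]=35
step 11: P0: store L0 := 31  ⟶  MI  (L0)  txn=∅  M[L0]=35
step 12: P0: store L5 := 51  ⟶  MI  (L5)  txn=BusRdX  M[L5]=80
step 13: P1: load  L5  ⟶  SS  (L5)  txn=BusRd+Flush  M[L5]=51
step 14: P1: load  L0  ⟶  SS  (L0)  txn=BusRd+Flush  M[L0]=31
step 15: P1: store L0 := 45  ⟶  IM  (L0)  txn=BusRdX  M[L0]=31
step 16: P1: load  L0  ⟶  IM  (L0)  txn=∅  M[L0]=31
step 17: P1: load  L6  ⟶  IS  (L6)  txn=∅  M[L6]=20
step 18: P1: load  L0  ⟶  IM  (L0)  txn=∅  M[L0]=31

bus = BusRdX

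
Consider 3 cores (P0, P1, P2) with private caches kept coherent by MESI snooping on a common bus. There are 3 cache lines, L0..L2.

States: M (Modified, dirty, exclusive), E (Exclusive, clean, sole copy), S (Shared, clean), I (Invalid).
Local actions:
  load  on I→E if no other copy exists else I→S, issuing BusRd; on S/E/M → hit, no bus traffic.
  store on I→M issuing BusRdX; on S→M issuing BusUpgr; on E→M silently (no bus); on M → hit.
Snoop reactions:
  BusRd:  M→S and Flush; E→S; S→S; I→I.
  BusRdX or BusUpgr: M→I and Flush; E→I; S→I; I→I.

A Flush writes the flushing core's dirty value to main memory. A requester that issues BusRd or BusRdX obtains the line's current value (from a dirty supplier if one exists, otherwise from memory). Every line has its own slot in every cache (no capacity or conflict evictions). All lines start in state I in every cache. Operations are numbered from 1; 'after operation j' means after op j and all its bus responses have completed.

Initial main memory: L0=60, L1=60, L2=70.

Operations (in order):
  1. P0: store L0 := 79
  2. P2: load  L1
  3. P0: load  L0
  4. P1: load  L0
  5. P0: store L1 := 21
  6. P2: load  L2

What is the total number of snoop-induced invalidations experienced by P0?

invalidations = 0

  op1 P0: store L0 := 79 → M/I/I on L0; bus BusRdX; mem=60
  op2 P2: load  L1 → I/I/E on L1; bus BusRd; mem=60
  op3 P0: load  L0 → M/I/I on L0; bus (none); mem=60
  op4 P1: load  L0 → S/S/I on L0; bus BusRd Flush; mem=79
  op5 P0: store L1 := 21 → M/I/I on L1; bus BusRdX; mem=60
  op6 P2: load  L2 → I/I/E on L2; bus BusRd; mem=70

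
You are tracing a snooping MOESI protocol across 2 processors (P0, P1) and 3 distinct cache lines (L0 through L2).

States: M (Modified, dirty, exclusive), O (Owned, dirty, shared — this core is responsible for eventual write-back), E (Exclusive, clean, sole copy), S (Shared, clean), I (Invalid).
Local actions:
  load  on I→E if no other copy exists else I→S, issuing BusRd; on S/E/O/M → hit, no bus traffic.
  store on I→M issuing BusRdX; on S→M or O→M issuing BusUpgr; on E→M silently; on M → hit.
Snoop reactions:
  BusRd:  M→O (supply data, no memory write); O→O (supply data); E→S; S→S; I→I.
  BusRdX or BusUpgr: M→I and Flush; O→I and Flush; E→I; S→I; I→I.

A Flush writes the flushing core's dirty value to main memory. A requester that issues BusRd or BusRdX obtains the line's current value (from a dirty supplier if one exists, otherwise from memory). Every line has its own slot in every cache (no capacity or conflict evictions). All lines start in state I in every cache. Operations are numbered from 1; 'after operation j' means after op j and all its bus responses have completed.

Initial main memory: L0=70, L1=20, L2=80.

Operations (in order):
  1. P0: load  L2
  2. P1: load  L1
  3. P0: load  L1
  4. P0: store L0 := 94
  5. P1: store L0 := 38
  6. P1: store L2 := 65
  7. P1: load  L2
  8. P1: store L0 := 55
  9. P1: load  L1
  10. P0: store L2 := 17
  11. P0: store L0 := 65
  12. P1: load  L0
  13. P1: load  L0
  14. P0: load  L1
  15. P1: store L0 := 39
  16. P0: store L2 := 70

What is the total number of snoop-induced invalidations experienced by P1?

invalidations = 2

  op1 P0: load  L2 → E/I on L2; bus BusRd; mem=80
  op2 P1: load  L1 → I/E on L1; bus BusRd; mem=20
  op3 P0: load  L1 → S/S on L1; bus BusRd; mem=20
  op4 P0: store L0 := 94 → M/I on L0; bus BusRdX; mem=70
  op5 P1: store L0 := 38 → I/M on L0; bus BusRdX Flush; mem=94
  op6 P1: store L2 := 65 → I/M on L2; bus BusRdX; mem=80
  op7 P1: load  L2 → I/M on L2; bus (none); mem=80
  op8 P1: store L0 := 55 → I/M on L0; bus (none); mem=94
  op9 P1: load  L1 → S/S on L1; bus (none); mem=20
  op10 P0: store L2 := 17 → M/I on L2; bus BusRdX Flush; mem=65
  op11 P0: store L0 := 65 → M/I on L0; bus BusRdX Flush; mem=55
  op12 P1: load  L0 → O/S on L0; bus BusRd; mem=55
  op13 P1: load  L0 → O/S on L0; bus (none); mem=55
  op14 P0: load  L1 → S/S on L1; bus (none); mem=20
  op15 P1: store L0 := 39 → I/M on L0; bus BusUpgr Flush; mem=65
  op16 P0: store L2 := 70 → M/I on L2; bus (none); mem=65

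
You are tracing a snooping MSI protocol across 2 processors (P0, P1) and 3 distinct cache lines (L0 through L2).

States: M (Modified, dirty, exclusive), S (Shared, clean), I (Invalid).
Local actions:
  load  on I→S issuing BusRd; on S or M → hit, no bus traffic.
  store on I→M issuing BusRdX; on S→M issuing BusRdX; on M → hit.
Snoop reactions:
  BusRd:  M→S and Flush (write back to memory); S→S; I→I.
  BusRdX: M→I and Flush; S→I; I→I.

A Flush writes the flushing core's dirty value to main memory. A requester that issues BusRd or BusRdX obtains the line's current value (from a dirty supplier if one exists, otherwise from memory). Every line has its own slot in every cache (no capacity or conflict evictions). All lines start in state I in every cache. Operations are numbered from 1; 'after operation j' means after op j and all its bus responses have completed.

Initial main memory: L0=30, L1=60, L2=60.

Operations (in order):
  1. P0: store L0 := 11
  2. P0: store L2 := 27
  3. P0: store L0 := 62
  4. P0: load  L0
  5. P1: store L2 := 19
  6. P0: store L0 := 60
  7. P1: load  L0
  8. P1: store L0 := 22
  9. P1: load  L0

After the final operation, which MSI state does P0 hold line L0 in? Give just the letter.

state = I

[1] P0: store L0 := 11 | P0:M(11), P1:I | bus: BusRdX
[2] P0: store L2 := 27 | P0:M(27), P1:I | bus: BusRdX
[3] P0: store L0 := 62 | P0:M(62), P1:I | bus: none
[4] P0: load  L0 | P0:M(62), P1:I | bus: none
[5] P1: store L2 := 19 | P0:I, P1:M(19) | bus: BusRdX,Flush
[6] P0: store L0 := 60 | P0:M(60), P1:I | bus: none
[7] P1: load  L0 | P0:S(60), P1:S(60) | bus: BusRd,Flush
[8] P1: store L0 := 22 | P0:I, P1:M(22) | bus: BusRdX
[9] P1: load  L0 | P0:I, P1:M(22) | bus: none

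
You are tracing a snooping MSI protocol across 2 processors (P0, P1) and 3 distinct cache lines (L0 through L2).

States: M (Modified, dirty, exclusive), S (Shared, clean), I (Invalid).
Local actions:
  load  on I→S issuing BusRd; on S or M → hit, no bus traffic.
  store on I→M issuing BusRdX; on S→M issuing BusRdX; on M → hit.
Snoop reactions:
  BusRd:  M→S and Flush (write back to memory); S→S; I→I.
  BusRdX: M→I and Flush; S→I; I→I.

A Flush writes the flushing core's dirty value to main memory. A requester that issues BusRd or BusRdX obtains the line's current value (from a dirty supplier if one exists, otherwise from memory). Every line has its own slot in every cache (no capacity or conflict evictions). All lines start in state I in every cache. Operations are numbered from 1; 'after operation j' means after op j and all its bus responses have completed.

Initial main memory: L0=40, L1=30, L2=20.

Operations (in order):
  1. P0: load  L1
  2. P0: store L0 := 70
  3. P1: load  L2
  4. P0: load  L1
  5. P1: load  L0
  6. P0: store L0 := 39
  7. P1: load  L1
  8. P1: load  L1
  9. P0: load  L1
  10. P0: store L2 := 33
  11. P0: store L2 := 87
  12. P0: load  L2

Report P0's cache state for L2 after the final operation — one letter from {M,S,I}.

step 1: P0: load  L1  ⟶  SI  (L1)  txn=BusRd  M[L1]=30
step 2: P0: store L0 := 70  ⟶  MI  (L0)  txn=BusRdX  M[L0]=40
step 3: P1: load  L2  ⟶  IS  (L2)  txn=BusRd  M[L2]=20
step 4: P0: load  L1  ⟶  SI  (L1)  txn=∅  M[L1]=30
step 5: P1: load  L0  ⟶  SS  (L0)  txn=BusRd+Flush  M[L0]=70
step 6: P0: store L0 := 39  ⟶  MI  (L0)  txn=BusRdX  M[L0]=70
step 7: P1: load  L1  ⟶  SS  (L1)  txn=BusRd  M[L1]=30
step 8: P1: load  L1  ⟶  SS  (L1)  txn=∅  M[L1]=30
step 9: P0: load  L1  ⟶  SS  (L1)  txn=∅  M[L1]=30
step 10: P0: store L2 := 33  ⟶  MI  (L2)  txn=BusRdX  M[L2]=20
step 11: P0: store L2 := 87  ⟶  MI  (L2)  txn=∅  M[L2]=20
step 12: P0: load  L2  ⟶  MI  (L2)  txn=∅  M[L2]=20

state = M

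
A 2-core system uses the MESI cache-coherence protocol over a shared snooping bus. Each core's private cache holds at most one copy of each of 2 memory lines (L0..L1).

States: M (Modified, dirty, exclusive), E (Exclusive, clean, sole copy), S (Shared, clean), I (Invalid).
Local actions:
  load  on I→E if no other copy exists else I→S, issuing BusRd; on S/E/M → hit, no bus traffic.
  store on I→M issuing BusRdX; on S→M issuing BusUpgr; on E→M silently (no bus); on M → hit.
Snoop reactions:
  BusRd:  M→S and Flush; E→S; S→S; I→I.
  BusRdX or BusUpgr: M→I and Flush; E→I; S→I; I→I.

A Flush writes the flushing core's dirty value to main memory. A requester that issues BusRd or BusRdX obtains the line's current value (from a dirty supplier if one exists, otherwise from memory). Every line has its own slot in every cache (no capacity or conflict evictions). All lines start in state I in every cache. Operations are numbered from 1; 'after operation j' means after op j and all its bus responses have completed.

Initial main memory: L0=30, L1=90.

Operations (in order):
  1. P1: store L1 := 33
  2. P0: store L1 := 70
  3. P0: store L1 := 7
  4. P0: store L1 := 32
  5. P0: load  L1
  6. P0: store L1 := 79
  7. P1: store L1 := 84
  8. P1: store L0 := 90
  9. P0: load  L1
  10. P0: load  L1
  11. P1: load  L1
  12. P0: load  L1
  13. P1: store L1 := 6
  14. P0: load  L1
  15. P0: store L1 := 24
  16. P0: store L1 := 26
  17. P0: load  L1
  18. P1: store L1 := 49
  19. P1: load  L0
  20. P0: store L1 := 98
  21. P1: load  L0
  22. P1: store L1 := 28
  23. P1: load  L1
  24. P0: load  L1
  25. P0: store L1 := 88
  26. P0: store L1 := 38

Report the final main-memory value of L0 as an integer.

memory[L0] = 30

step 1: P1: store L1 := 33  ⟶  IM  (L1)  txn=BusRdX  M[L1]=90
step 2: P0: store L1 := 70  ⟶  MI  (L1)  txn=BusRdX+Flush  M[L1]=33
step 3: P0: store L1 := 7  ⟶  MI  (L1)  txn=∅  M[L1]=33
step 4: P0: store L1 := 32  ⟶  MI  (L1)  txn=∅  M[L1]=33
step 5: P0: load  L1  ⟶  MI  (L1)  txn=∅  M[L1]=33
step 6: P0: store L1 := 79  ⟶  MI  (L1)  txn=∅  M[L1]=33
step 7: P1: store L1 := 84  ⟶  IM  (L1)  txn=BusRdX+Flush  M[L1]=79
step 8: P1: store L0 := 90  ⟶  IM  (L0)  txn=BusRdX  M[L0]=30
step 9: P0: load  L1  ⟶  SS  (L1)  txn=BusRd+Flush  M[L1]=84
step 10: P0: load  L1  ⟶  SS  (L1)  txn=∅  M[L1]=84
step 11: P1: load  L1  ⟶  SS  (L1)  txn=∅  M[L1]=84
step 12: P0: load  L1  ⟶  SS  (L1)  txn=∅  M[L1]=84
step 13: P1: store L1 := 6  ⟶  IM  (L1)  txn=BusUpgr  M[L1]=84
step 14: P0: load  L1  ⟶  SS  (L1)  txn=BusRd+Flush  M[L1]=6
step 15: P0: store L1 := 24  ⟶  MI  (L1)  txn=BusUpgr  M[L1]=6
step 16: P0: store L1 := 26  ⟶  MI  (L1)  txn=∅  M[L1]=6
step 17: P0: load  L1  ⟶  MI  (L1)  txn=∅  M[L1]=6
step 18: P1: store L1 := 49  ⟶  IM  (L1)  txn=BusRdX+Flush  M[L1]=26
step 19: P1: load  L0  ⟶  IM  (L0)  txn=∅  M[L0]=30
step 20: P0: store L1 := 98  ⟶  MI  (L1)  txn=BusRdX+Flush  M[L1]=49
step 21: P1: load  L0  ⟶  IM  (L0)  txn=∅  M[L0]=30
step 22: P1: store L1 := 28  ⟶  IM  (L1)  txn=BusRdX+Flush  M[L1]=98
step 23: P1: load  L1  ⟶  IM  (L1)  txn=∅  M[L1]=98
step 24: P0: load  L1  ⟶  SS  (L1)  txn=BusRd+Flush  M[L1]=28
step 25: P0: store L1 := 88  ⟶  MI  (L1)  txn=BusUpgr  M[L1]=28
step 26: P0: store L1 := 38  ⟶  MI  (L1)  txn=∅  M[L1]=28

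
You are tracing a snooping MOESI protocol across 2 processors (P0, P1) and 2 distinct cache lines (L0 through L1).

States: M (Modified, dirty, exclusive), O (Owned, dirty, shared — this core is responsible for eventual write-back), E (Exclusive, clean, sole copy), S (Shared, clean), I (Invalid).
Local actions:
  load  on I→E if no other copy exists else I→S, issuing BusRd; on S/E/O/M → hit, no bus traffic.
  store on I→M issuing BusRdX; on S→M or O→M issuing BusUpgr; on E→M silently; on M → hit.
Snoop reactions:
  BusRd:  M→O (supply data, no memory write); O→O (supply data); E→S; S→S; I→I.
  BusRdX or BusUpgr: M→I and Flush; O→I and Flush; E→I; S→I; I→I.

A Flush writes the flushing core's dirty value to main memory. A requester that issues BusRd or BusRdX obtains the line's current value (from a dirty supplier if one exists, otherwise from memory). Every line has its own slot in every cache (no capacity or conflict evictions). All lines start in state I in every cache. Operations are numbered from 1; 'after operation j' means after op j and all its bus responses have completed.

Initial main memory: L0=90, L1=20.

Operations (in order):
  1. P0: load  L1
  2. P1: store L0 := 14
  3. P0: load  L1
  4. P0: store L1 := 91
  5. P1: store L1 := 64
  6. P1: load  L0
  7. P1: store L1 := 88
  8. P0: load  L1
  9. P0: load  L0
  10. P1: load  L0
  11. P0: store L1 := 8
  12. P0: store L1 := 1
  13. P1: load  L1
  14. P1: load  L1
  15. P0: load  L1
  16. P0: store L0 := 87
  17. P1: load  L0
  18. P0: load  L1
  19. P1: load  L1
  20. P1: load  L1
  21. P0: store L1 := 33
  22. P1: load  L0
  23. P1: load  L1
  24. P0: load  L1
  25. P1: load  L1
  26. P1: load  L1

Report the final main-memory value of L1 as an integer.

step 1: P0: load  L1  ⟶  EI  (L1)  txn=BusRd  M[L1]=20
step 2: P1: store L0 := 14  ⟶  IM  (L0)  txn=BusRdX  M[L0]=90
step 3: P0: load  L1  ⟶  EI  (L1)  txn=∅  M[L1]=20
step 4: P0: store L1 := 91  ⟶  MI  (L1)  txn=∅  M[L1]=20
step 5: P1: store L1 := 64  ⟶  IM  (L1)  txn=BusRdX+Flush  M[L1]=91
step 6: P1: load  L0  ⟶  IM  (L0)  txn=∅  M[L0]=90
step 7: P1: store L1 := 88  ⟶  IM  (L1)  txn=∅  M[L1]=91
step 8: P0: load  L1  ⟶  SO  (L1)  txn=BusRd  M[L1]=91
step 9: P0: load  L0  ⟶  SO  (L0)  txn=BusRd  M[L0]=90
step 10: P1: load  L0  ⟶  SO  (L0)  txn=∅  M[L0]=90
step 11: P0: store L1 := 8  ⟶  MI  (L1)  txn=BusUpgr+Flush  M[L1]=88
step 12: P0: store L1 := 1  ⟶  MI  (L1)  txn=∅  M[L1]=88
step 13: P1: load  L1  ⟶  OS  (L1)  txn=BusRd  M[L1]=88
step 14: P1: load  L1  ⟶  OS  (L1)  txn=∅  M[L1]=88
step 15: P0: load  L1  ⟶  OS  (L1)  txn=∅  M[L1]=88
step 16: P0: store L0 := 87  ⟶  MI  (L0)  txn=BusUpgr+Flush  M[L0]=14
step 17: P1: load  L0  ⟶  OS  (L0)  txn=BusRd  M[L0]=14
step 18: P0: load  L1  ⟶  OS  (L1)  txn=∅  M[L1]=88
step 19: P1: load  L1  ⟶  OS  (L1)  txn=∅  M[L1]=88
step 20: P1: load  L1  ⟶  OS  (L1)  txn=∅  M[L1]=88
step 21: P0: store L1 := 33  ⟶  MI  (L1)  txn=BusUpgr  M[L1]=88
step 22: P1: load  L0  ⟶  OS  (L0)  txn=∅  M[L0]=14
step 23: P1: load  L1  ⟶  OS  (L1)  txn=BusRd  M[L1]=88
step 24: P0: load  L1  ⟶  OS  (L1)  txn=∅  M[L1]=88
step 25: P1: load  L1  ⟶  OS  (L1)  txn=∅  M[L1]=88
step 26: P1: load  L1  ⟶  OS  (L1)  txn=∅  M[L1]=88

memory[L1] = 88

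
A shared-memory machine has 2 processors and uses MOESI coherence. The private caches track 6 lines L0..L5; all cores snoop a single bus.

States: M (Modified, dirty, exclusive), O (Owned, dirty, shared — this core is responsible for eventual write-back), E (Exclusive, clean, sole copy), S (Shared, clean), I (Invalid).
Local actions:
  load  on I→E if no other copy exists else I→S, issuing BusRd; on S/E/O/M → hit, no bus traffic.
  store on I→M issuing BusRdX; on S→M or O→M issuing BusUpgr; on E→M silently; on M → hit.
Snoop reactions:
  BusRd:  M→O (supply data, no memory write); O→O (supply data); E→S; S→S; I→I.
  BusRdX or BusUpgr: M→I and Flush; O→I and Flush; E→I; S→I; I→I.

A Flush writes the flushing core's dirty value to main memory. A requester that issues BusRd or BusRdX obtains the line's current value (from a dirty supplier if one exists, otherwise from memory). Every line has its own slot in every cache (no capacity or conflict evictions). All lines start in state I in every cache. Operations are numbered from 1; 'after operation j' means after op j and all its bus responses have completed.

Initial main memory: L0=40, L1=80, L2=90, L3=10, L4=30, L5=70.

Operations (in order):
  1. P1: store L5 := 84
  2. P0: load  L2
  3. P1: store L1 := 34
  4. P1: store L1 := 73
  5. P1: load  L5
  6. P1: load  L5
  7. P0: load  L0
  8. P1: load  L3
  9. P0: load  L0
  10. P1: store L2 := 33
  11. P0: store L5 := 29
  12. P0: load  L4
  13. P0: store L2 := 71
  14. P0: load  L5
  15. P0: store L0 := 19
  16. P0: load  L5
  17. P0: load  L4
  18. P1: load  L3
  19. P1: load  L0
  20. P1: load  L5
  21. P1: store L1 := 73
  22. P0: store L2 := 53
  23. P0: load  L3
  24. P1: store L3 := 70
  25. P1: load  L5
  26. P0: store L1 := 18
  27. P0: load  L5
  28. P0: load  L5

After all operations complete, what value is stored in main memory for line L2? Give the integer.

memory[L2] = 33

[1] P1: store L5 := 84 | P0:I, P1:M(84) | bus: BusRdX
[2] P0: load  L2 | P0:E(90), P1:I | bus: BusRd
[3] P1: store L1 := 34 | P0:I, P1:M(34) | bus: BusRdX
[4] P1: store L1 := 73 | P0:I, P1:M(73) | bus: none
[5] P1: load  L5 | P0:I, P1:M(84) | bus: none
[6] P1: load  L5 | P0:I, P1:M(84) | bus: none
[7] P0: load  L0 | P0:E(40), P1:I | bus: BusRd
[8] P1: load  L3 | P0:I, P1:E(10) | bus: BusRd
[9] P0: load  L0 | P0:E(40), P1:I | bus: none
[10] P1: store L2 := 33 | P0:I, P1:M(33) | bus: BusRdX
[11] P0: store L5 := 29 | P0:M(29), P1:I | bus: BusRdX,Flush
[12] P0: load  L4 | P0:E(30), P1:I | bus: BusRd
[13] P0: store L2 := 71 | P0:M(71), P1:I | bus: BusRdX,Flush
[14] P0: load  L5 | P0:M(29), P1:I | bus: none
[15] P0: store L0 := 19 | P0:M(19), P1:I | bus: none
[16] P0: load  L5 | P0:M(29), P1:I | bus: none
[17] P0: load  L4 | P0:E(30), P1:I | bus: none
[18] P1: load  L3 | P0:I, P1:E(10) | bus: none
[19] P1: load  L0 | P0:O(19), P1:S(19) | bus: BusRd
[20] P1: load  L5 | P0:O(29), P1:S(29) | bus: BusRd
[21] P1: store L1 := 73 | P0:I, P1:M(73) | bus: none
[22] P0: store L2 := 53 | P0:M(53), P1:I | bus: none
[23] P0: load  L3 | P0:S(10), P1:S(10) | bus: BusRd
[24] P1: store L3 := 70 | P0:I, P1:M(70) | bus: BusUpgr
[25] P1: load  L5 | P0:O(29), P1:S(29) | bus: none
[26] P0: store L1 := 18 | P0:M(18), P1:I | bus: BusRdX,Flush
[27] P0: load  L5 | P0:O(29), P1:S(29) | bus: none
[28] P0: load  L5 | P0:O(29), P1:S(29) | bus: none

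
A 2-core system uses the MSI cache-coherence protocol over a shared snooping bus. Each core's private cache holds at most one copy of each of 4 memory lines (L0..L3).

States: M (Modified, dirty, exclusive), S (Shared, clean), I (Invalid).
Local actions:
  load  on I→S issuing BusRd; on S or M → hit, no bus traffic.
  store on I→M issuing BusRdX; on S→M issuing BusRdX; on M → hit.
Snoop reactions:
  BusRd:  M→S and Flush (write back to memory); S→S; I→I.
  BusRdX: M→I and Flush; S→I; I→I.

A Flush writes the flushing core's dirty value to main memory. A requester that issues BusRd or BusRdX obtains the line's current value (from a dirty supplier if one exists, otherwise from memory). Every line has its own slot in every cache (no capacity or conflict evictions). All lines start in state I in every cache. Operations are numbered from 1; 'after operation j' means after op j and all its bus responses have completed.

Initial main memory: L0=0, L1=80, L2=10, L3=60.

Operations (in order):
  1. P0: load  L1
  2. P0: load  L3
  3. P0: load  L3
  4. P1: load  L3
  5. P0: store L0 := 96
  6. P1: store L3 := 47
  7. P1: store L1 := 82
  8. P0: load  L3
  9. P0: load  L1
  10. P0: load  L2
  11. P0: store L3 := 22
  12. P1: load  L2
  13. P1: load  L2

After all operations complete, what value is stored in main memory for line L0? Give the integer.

memory[L0] = 0

step 1: P0: load  L1  ⟶  SI  (L1)  txn=BusRd  M[L1]=80
step 2: P0: load  L3  ⟶  SI  (L3)  txn=BusRd  M[L3]=60
step 3: P0: load  L3  ⟶  SI  (L3)  txn=∅  M[L3]=60
step 4: P1: load  L3  ⟶  SS  (L3)  txn=BusRd  M[L3]=60
step 5: P0: store L0 := 96  ⟶  MI  (L0)  txn=BusRdX  M[L0]=0
step 6: P1: store L3 := 47  ⟶  IM  (L3)  txn=BusRdX  M[L3]=60
step 7: P1: store L1 := 82  ⟶  IM  (L1)  txn=BusRdX  M[L1]=80
step 8: P0: load  L3  ⟶  SS  (L3)  txn=BusRd+Flush  M[L3]=47
step 9: P0: load  L1  ⟶  SS  (L1)  txn=BusRd+Flush  M[L1]=82
step 10: P0: load  L2  ⟶  SI  (L2)  txn=BusRd  M[L2]=10
step 11: P0: store L3 := 22  ⟶  MI  (L3)  txn=BusRdX  M[L3]=47
step 12: P1: load  L2  ⟶  SS  (L2)  txn=BusRd  M[L2]=10
step 13: P1: load  L2  ⟶  SS  (L2)  txn=∅  M[L2]=10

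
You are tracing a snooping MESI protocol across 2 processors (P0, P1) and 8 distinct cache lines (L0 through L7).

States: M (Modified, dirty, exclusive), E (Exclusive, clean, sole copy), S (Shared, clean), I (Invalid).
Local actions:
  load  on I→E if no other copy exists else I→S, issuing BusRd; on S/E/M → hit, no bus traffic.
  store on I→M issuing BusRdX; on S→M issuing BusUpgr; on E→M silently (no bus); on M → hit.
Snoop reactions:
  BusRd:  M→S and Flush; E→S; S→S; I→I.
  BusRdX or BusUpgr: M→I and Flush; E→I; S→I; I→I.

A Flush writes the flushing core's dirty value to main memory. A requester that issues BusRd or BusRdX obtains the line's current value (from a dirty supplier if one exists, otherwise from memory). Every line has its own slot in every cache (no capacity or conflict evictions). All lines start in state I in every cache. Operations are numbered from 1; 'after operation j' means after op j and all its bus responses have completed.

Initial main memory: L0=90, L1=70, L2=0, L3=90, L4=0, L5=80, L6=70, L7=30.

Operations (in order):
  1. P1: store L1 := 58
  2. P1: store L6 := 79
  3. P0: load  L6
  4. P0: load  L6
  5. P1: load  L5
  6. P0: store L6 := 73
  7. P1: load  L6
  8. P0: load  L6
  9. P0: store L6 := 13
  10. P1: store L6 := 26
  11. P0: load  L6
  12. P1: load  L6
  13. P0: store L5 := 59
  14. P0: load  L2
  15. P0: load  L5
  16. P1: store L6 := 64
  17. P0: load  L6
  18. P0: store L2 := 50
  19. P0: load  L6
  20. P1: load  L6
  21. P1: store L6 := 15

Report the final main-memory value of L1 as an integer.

memory[L1] = 70

1. P1: store L1 := 58  bus=[BusRdX]  L1: P0=I P1=M  mem[L1]=70
2. P1: store L6 := 79  bus=[BusRdX]  L6: P0=I P1=M  mem[L6]=70
3. P0: load  L6  bus=[BusRd,Flush]  L6: P0=S P1=S  mem[L6]=79
4. P0: load  L6  bus=[-]  L6: P0=S P1=S  mem[L6]=79
5. P1: load  L5  bus=[BusRd]  L5: P0=I P1=E  mem[L5]=80
6. P0: store L6 := 73  bus=[BusUpgr]  L6: P0=M P1=I  mem[L6]=79
7. P1: load  L6  bus=[BusRd,Flush]  L6: P0=S P1=S  mem[L6]=73
8. P0: load  L6  bus=[-]  L6: P0=S P1=S  mem[L6]=73
9. P0: store L6 := 13  bus=[BusUpgr]  L6: P0=M P1=I  mem[L6]=73
10. P1: store L6 := 26  bus=[BusRdX,Flush]  L6: P0=I P1=M  mem[L6]=13
11. P0: load  L6  bus=[BusRd,Flush]  L6: P0=S P1=S  mem[L6]=26
12. P1: load  L6  bus=[-]  L6: P0=S P1=S  mem[L6]=26
13. P0: store L5 := 59  bus=[BusRdX]  L5: P0=M P1=I  mem[L5]=80
14. P0: load  L2  bus=[BusRd]  L2: P0=E P1=I  mem[L2]=0
15. P0: load  L5  bus=[-]  L5: P0=M P1=I  mem[L5]=80
16. P1: store L6 := 64  bus=[BusUpgr]  L6: P0=I P1=M  mem[L6]=26
17. P0: load  L6  bus=[BusRd,Flush]  L6: P0=S P1=S  mem[L6]=64
18. P0: store L2 := 50  bus=[-]  L2: P0=M P1=I  mem[L2]=0
19. P0: load  L6  bus=[-]  L6: P0=S P1=S  mem[L6]=64
20. P1: load  L6  bus=[-]  L6: P0=S P1=S  mem[L6]=64
21. P1: store L6 := 15  bus=[BusUpgr]  L6: P0=I P1=M  mem[L6]=64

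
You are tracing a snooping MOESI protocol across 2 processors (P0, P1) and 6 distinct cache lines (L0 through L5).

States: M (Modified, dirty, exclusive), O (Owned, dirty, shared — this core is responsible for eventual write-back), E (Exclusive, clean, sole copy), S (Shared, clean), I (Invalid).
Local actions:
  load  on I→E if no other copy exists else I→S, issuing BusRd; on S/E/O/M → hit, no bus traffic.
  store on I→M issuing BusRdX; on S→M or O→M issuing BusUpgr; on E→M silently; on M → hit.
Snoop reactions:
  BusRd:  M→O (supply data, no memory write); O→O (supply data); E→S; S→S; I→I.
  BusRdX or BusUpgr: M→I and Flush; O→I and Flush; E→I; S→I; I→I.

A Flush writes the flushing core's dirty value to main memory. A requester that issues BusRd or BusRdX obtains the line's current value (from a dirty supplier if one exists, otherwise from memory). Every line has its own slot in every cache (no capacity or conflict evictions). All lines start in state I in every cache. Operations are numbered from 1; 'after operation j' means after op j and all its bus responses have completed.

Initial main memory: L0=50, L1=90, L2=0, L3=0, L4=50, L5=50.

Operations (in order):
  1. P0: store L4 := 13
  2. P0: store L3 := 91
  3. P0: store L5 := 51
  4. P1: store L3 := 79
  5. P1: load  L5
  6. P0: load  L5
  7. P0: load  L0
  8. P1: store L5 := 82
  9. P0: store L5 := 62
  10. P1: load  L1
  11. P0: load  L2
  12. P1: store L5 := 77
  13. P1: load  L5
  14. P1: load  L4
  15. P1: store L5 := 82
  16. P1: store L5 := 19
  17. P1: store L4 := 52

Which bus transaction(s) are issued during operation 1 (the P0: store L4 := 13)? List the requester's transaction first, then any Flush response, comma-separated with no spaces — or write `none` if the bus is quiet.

bus = BusRdX

[1] P0: store L4 := 13 | P0:M(13), P1:I | bus: BusRdX
[2] P0: store L3 := 91 | P0:M(91), P1:I | bus: BusRdX
[3] P0: store L5 := 51 | P0:M(51), P1:I | bus: BusRdX
[4] P1: store L3 := 79 | P0:I, P1:M(79) | bus: BusRdX,Flush
[5] P1: load  L5 | P0:O(51), P1:S(51) | bus: BusRd
[6] P0: load  L5 | P0:O(51), P1:S(51) | bus: none
[7] P0: load  L0 | P0:E(50), P1:I | bus: BusRd
[8] P1: store L5 := 82 | P0:I, P1:M(82) | bus: BusUpgr,Flush
[9] P0: store L5 := 62 | P0:M(62), P1:I | bus: BusRdX,Flush
[10] P1: load  L1 | P0:I, P1:E(90) | bus: BusRd
[11] P0: load  L2 | P0:E(0), P1:I | bus: BusRd
[12] P1: store L5 := 77 | P0:I, P1:M(77) | bus: BusRdX,Flush
[13] P1: load  L5 | P0:I, P1:M(77) | bus: none
[14] P1: load  L4 | P0:O(13), P1:S(13) | bus: BusRd
[15] P1: store L5 := 82 | P0:I, P1:M(82) | bus: none
[16] P1: store L5 := 19 | P0:I, P1:M(19) | bus: none
[17] P1: store L4 := 52 | P0:I, P1:M(52) | bus: BusUpgr,Flush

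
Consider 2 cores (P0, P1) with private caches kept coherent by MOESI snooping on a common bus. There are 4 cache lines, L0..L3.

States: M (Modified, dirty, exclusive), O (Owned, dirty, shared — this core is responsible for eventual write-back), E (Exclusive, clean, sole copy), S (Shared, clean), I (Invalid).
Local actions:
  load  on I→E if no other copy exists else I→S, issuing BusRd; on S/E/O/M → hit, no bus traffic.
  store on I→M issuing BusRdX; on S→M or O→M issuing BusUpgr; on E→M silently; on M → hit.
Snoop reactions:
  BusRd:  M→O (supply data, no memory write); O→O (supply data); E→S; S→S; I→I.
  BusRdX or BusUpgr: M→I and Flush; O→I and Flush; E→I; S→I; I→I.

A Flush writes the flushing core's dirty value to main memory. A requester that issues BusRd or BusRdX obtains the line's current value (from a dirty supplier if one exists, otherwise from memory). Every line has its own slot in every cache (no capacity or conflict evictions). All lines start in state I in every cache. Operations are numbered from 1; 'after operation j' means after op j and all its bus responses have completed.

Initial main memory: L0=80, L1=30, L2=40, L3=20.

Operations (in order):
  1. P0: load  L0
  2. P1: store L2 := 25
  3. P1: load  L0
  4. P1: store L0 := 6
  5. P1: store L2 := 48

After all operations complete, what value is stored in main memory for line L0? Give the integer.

step 1: P0: load  L0  ⟶  EI  (L0)  txn=BusRd  M[L0]=80
step 2: P1: store L2 := 25  ⟶  IM  (L2)  txn=BusRdX  M[L2]=40
step 3: P1: load  L0  ⟶  SS  (L0)  txn=BusRd  M[L0]=80
step 4: P1: store L0 := 6  ⟶  IM  (L0)  txn=BusUpgr  M[L0]=80
step 5: P1: store L2 := 48  ⟶  IM  (L2)  txn=∅  M[L2]=40

memory[L0] = 80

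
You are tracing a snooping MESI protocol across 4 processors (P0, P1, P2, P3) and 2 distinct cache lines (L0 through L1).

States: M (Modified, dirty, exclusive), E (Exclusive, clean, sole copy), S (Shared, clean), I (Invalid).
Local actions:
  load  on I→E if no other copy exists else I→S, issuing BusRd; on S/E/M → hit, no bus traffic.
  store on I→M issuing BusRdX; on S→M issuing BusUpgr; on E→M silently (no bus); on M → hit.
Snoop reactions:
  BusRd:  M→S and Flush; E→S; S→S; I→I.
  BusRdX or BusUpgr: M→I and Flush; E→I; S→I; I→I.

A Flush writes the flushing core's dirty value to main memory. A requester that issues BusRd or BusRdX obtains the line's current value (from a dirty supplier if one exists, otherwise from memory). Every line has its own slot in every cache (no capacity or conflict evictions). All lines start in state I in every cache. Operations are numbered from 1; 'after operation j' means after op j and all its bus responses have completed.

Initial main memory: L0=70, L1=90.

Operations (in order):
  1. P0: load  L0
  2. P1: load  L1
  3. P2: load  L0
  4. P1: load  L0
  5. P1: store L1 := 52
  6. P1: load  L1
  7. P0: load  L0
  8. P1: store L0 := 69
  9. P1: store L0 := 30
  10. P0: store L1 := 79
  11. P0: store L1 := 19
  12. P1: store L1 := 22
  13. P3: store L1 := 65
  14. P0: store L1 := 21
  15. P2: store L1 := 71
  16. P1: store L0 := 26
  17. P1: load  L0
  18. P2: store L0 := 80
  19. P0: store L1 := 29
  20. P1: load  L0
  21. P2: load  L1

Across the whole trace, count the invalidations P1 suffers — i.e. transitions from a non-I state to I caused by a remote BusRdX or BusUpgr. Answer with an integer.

invalidations = 3

step 1: P0: load  L0  ⟶  EIII  (L0)  txn=BusRd  M[L0]=70
step 2: P1: load  L1  ⟶  IEII  (L1)  txn=BusRd  M[L1]=90
step 3: P2: load  L0  ⟶  SISI  (L0)  txn=BusRd  M[L0]=70
step 4: P1: load  L0  ⟶  SSSI  (L0)  txn=BusRd  M[L0]=70
step 5: P1: store L1 := 52  ⟶  IMII  (L1)  txn=∅  M[L1]=90
step 6: P1: load  L1  ⟶  IMII  (L1)  txn=∅  M[L1]=90
step 7: P0: load  L0  ⟶  SSSI  (L0)  txn=∅  M[L0]=70
step 8: P1: store L0 := 69  ⟶  IMII  (L0)  txn=BusUpgr  M[L0]=70
step 9: P1: store L0 := 30  ⟶  IMII  (L0)  txn=∅  M[L0]=70
step 10: P0: store L1 := 79  ⟶  MIII  (L1)  txn=BusRdX+Flush  M[L1]=52
step 11: P0: store L1 := 19  ⟶  MIII  (L1)  txn=∅  M[L1]=52
step 12: P1: store L1 := 22  ⟶  IMII  (L1)  txn=BusRdX+Flush  M[L1]=19
step 13: P3: store L1 := 65  ⟶  IIIM  (L1)  txn=BusRdX+Flush  M[L1]=22
step 14: P0: store L1 := 21  ⟶  MIII  (L1)  txn=BusRdX+Flush  M[L1]=65
step 15: P2: store L1 := 71  ⟶  IIMI  (L1)  txn=BusRdX+Flush  M[L1]=21
step 16: P1: store L0 := 26  ⟶  IMII  (L0)  txn=∅  M[L0]=70
step 17: P1: load  L0  ⟶  IMII  (L0)  txn=∅  M[L0]=70
step 18: P2: store L0 := 80  ⟶  IIMI  (L0)  txn=BusRdX+Flush  M[L0]=26
step 19: P0: store L1 := 29  ⟶  MIII  (L1)  txn=BusRdX+Flush  M[L1]=71
step 20: P1: load  L0  ⟶  ISSI  (L0)  txn=BusRd+Flush  M[L0]=80
step 21: P2: load  L1  ⟶  SISI  (L1)  txn=BusRd+Flush  M[L1]=29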